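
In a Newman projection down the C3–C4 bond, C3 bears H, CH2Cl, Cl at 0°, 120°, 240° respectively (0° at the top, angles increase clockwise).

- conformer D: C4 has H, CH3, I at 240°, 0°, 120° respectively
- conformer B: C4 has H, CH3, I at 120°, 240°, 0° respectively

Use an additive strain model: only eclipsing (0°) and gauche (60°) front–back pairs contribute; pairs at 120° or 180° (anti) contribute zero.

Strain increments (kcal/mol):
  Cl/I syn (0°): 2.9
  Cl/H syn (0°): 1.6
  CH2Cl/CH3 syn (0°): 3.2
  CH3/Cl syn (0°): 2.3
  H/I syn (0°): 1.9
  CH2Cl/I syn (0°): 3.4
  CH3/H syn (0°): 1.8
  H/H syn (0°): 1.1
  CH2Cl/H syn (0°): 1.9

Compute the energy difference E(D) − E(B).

+0.7 kcal/mol

D (eclipsed): H(0°)/CH3(0°) eclipsed 1.8; CH2Cl(120°)/I(120°) eclipsed 3.4; Cl(240°)/H(240°) eclipsed 1.6 → 6.8 kcal/mol.
B (eclipsed): H(0°)/I(0°) eclipsed 1.9; CH2Cl(120°)/H(120°) eclipsed 1.9; Cl(240°)/CH3(240°) eclipsed 2.3 → 6.1 kcal/mol.
E(D) − E(B) = 6.8 − 6.1 = +0.7 kcal/mol.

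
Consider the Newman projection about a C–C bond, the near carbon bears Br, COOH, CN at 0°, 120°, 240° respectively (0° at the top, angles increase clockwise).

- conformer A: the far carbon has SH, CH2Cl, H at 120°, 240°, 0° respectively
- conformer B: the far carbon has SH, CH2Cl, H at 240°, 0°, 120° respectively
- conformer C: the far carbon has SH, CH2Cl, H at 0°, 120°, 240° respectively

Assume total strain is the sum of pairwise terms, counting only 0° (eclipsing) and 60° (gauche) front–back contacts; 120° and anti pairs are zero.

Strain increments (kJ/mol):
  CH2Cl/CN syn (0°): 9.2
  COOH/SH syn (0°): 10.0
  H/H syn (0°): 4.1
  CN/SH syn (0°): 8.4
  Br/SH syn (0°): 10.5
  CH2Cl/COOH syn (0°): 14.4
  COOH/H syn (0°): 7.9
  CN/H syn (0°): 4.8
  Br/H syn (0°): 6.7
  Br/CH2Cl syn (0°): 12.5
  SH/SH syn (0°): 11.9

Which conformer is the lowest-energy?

A

A (eclipsed): Br(0°)/H(0°) eclipsed 6.7; COOH(120°)/SH(120°) eclipsed 10.0; CN(240°)/CH2Cl(240°) eclipsed 9.2 → 25.9 kJ/mol.
B (eclipsed): Br(0°)/CH2Cl(0°) eclipsed 12.5; COOH(120°)/H(120°) eclipsed 7.9; CN(240°)/SH(240°) eclipsed 8.4 → 28.8 kJ/mol.
C (eclipsed): Br(0°)/SH(0°) eclipsed 10.5; COOH(120°)/CH2Cl(120°) eclipsed 14.4; CN(240°)/H(240°) eclipsed 4.8 → 29.7 kJ/mol.
A has the lowest total (25.9 kJ/mol).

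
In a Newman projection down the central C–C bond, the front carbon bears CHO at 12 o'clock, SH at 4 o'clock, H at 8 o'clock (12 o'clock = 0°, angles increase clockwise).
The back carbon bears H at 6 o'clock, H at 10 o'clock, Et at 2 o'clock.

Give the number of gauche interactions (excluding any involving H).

2

Non-H gauche pairs: CHO(0°)/Et(60°); SH(120°)/Et(60°) — 2 interactions.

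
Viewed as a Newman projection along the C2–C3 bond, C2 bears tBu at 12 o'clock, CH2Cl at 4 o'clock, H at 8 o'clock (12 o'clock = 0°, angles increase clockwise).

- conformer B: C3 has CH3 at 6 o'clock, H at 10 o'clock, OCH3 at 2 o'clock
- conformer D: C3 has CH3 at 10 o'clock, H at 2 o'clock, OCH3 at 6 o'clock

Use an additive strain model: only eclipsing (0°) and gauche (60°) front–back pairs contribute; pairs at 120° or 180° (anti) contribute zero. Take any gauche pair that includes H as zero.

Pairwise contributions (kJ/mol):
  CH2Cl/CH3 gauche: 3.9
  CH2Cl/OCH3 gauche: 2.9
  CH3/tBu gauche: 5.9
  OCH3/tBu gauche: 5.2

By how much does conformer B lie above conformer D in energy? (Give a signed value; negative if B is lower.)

B is staggered. tBu at 0° is gauche with OCH3 at 60° (5.2); CH2Cl at 120° is gauche with CH3 at 180° (3.9); CH2Cl at 120° is gauche with OCH3 at 60° (2.9). Total 12.0 kJ/mol.
D is staggered. tBu at 0° is gauche with CH3 at 300° (5.9); CH2Cl at 120° is gauche with OCH3 at 180° (2.9). Total 8.8 kJ/mol.
E(B) − E(D) = 12.0 − 8.8 = +3.2 kJ/mol.

+3.2 kJ/mol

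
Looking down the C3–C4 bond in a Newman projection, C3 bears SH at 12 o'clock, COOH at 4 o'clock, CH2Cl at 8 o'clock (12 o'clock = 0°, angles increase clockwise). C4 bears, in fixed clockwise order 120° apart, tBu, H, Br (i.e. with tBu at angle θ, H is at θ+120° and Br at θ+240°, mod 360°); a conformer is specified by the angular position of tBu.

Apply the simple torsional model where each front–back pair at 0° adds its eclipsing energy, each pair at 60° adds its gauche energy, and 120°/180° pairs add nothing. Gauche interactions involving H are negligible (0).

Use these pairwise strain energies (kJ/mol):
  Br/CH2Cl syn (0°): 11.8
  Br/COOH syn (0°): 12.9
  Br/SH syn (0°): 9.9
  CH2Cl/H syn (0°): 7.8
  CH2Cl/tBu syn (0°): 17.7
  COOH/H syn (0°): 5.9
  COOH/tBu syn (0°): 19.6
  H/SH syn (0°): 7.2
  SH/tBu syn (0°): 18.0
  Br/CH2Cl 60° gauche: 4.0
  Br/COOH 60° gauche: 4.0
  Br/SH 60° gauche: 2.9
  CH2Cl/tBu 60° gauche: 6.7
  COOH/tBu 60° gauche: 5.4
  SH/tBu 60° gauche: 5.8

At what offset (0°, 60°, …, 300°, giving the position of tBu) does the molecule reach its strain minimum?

tBu at 0° (eclipsed): SH(0°)/tBu(0°) eclipsed 18.0; COOH(120°)/H(120°) eclipsed 5.9; CH2Cl(240°)/Br(240°) eclipsed 11.8 → 35.7 kJ/mol.
tBu at 60° (staggered): SH(0°)/tBu(60°) gauche 5.8; SH(0°)/Br(300°) gauche 2.9; COOH(120°)/tBu(60°) gauche 5.4; CH2Cl(240°)/Br(300°) gauche 4.0 → 18.1 kJ/mol.
tBu at 120° (eclipsed): SH(0°)/Br(0°) eclipsed 9.9; COOH(120°)/tBu(120°) eclipsed 19.6; CH2Cl(240°)/H(240°) eclipsed 7.8 → 37.3 kJ/mol.
tBu at 180° (staggered): SH(0°)/Br(60°) gauche 2.9; COOH(120°)/tBu(180°) gauche 5.4; COOH(120°)/Br(60°) gauche 4.0; CH2Cl(240°)/tBu(180°) gauche 6.7 → 19.0 kJ/mol.
tBu at 240° (eclipsed): SH(0°)/H(0°) eclipsed 7.2; COOH(120°)/Br(120°) eclipsed 12.9; CH2Cl(240°)/tBu(240°) eclipsed 17.7 → 37.8 kJ/mol.
tBu at 300° (staggered): SH(0°)/tBu(300°) gauche 5.8; COOH(120°)/Br(180°) gauche 4.0; CH2Cl(240°)/tBu(300°) gauche 6.7; CH2Cl(240°)/Br(180°) gauche 4.0 → 20.5 kJ/mol.
The minimum (18.1 kJ/mol) occurs with tBu at 60°.

60°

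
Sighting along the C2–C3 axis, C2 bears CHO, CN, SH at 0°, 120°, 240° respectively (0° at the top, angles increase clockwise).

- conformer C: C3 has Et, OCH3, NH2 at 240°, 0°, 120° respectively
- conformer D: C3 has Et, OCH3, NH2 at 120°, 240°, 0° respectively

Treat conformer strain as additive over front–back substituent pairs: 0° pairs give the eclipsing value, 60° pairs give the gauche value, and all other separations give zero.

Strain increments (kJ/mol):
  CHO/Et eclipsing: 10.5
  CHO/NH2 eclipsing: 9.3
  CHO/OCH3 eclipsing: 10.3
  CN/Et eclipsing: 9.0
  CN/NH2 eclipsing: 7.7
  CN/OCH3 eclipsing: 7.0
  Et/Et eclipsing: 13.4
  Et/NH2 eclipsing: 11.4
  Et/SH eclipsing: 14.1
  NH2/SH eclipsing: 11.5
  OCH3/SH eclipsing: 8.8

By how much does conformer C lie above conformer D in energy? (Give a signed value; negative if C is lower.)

C (eclipsed): CHO(0°)/OCH3(0°) eclipsed 10.3; CN(120°)/NH2(120°) eclipsed 7.7; SH(240°)/Et(240°) eclipsed 14.1 → 32.1 kJ/mol.
D (eclipsed): CHO(0°)/NH2(0°) eclipsed 9.3; CN(120°)/Et(120°) eclipsed 9.0; SH(240°)/OCH3(240°) eclipsed 8.8 → 27.1 kJ/mol.
E(C) − E(D) = 32.1 − 27.1 = +5.0 kJ/mol.

+5.0 kJ/mol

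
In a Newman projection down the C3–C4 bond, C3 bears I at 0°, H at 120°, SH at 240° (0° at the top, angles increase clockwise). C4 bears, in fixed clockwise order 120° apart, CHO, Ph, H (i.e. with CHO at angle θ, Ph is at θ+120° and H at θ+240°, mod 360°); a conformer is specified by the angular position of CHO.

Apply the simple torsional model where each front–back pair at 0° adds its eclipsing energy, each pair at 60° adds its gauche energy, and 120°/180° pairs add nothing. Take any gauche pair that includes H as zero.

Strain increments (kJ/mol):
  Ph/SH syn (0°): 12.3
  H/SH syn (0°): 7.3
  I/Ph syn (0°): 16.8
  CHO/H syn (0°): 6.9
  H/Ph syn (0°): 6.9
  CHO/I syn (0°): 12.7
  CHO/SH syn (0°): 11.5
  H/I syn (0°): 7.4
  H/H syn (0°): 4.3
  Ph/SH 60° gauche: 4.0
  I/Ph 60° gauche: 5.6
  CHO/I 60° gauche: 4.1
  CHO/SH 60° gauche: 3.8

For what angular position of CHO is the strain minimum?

60°

CHO at 0° is eclipsed. I at 0° is eclipsed with CHO at 0° (12.7); H at 120° is eclipsed with Ph at 120° (6.9); SH at 240° is eclipsed with H at 240° (7.3). Total 26.9 kJ/mol.
CHO at 60° is staggered. I at 0° is gauche with CHO at 60° (4.1); SH at 240° is gauche with Ph at 180° (4.0). Total 8.1 kJ/mol.
CHO at 120° is eclipsed. I at 0° is eclipsed with H at 0° (7.4); H at 120° is eclipsed with CHO at 120° (6.9); SH at 240° is eclipsed with Ph at 240° (12.3). Total 26.6 kJ/mol.
CHO at 180° is staggered. I at 0° is gauche with Ph at 300° (5.6); SH at 240° is gauche with CHO at 180° (3.8); SH at 240° is gauche with Ph at 300° (4.0). Total 13.4 kJ/mol.
CHO at 240° is eclipsed. I at 0° is eclipsed with Ph at 0° (16.8); H at 120° is eclipsed with H at 120° (4.3); SH at 240° is eclipsed with CHO at 240° (11.5). Total 32.6 kJ/mol.
CHO at 300° is staggered. I at 0° is gauche with CHO at 300° (4.1); I at 0° is gauche with Ph at 60° (5.6); SH at 240° is gauche with CHO at 300° (3.8). Total 13.5 kJ/mol.
The minimum (8.1 kJ/mol) occurs with CHO at 60°.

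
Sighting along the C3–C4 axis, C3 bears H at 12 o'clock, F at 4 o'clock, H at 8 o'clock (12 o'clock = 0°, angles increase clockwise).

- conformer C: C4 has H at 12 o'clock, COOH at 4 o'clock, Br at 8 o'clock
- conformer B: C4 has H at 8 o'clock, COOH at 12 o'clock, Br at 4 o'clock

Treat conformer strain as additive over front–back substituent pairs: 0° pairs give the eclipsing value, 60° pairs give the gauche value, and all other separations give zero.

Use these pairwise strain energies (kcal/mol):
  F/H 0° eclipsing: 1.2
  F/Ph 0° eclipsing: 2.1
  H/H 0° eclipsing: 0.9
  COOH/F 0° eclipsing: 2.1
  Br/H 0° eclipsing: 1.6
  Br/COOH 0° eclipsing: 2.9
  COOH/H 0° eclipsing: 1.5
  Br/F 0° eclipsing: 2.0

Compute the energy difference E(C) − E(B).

C (eclipsed): H(0°)/H(0°) eclipsed 0.9; F(120°)/COOH(120°) eclipsed 2.1; H(240°)/Br(240°) eclipsed 1.6 → 4.6 kcal/mol.
B (eclipsed): H(0°)/COOH(0°) eclipsed 1.5; F(120°)/Br(120°) eclipsed 2.0; H(240°)/H(240°) eclipsed 0.9 → 4.4 kcal/mol.
E(C) − E(B) = 4.6 − 4.4 = +0.2 kcal/mol.

+0.2 kcal/mol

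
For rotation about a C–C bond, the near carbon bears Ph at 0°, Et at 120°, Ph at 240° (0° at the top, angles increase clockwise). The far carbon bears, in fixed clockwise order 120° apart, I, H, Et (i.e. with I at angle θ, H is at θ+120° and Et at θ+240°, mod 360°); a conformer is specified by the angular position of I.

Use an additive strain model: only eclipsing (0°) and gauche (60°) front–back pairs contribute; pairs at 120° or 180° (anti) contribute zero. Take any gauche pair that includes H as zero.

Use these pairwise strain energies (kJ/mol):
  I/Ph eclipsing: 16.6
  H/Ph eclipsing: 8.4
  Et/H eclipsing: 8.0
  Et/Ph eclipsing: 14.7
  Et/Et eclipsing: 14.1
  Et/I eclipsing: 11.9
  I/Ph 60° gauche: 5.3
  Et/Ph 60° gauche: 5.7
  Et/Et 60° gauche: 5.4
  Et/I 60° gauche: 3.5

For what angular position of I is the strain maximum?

I at 0° (eclipsed): Ph–I eclipsed, Et–H eclipsed, Ph–Et eclipsed; 16.6 + 8.0 + 14.7 = 39.3 kJ/mol.
I at 60° (staggered): Ph–I gauche, Ph–Et gauche, Et–I gauche, Ph–Et gauche; 5.3 + 5.7 + 3.5 + 5.7 = 20.2 kJ/mol.
I at 120° (eclipsed): Ph–Et eclipsed, Et–I eclipsed, Ph–H eclipsed; 14.7 + 11.9 + 8.4 = 35.0 kJ/mol.
I at 180° (staggered): Ph–Et gauche, Et–I gauche, Et–Et gauche, Ph–I gauche; 5.7 + 3.5 + 5.4 + 5.3 = 19.9 kJ/mol.
I at 240° (eclipsed): Ph–H eclipsed, Et–Et eclipsed, Ph–I eclipsed; 8.4 + 14.1 + 16.6 = 39.1 kJ/mol.
I at 300° (staggered): Ph–I gauche, Et–Et gauche, Ph–I gauche, Ph–Et gauche; 5.3 + 5.4 + 5.3 + 5.7 = 21.7 kJ/mol.
The maximum (39.3 kJ/mol) occurs with I at 0°.

0°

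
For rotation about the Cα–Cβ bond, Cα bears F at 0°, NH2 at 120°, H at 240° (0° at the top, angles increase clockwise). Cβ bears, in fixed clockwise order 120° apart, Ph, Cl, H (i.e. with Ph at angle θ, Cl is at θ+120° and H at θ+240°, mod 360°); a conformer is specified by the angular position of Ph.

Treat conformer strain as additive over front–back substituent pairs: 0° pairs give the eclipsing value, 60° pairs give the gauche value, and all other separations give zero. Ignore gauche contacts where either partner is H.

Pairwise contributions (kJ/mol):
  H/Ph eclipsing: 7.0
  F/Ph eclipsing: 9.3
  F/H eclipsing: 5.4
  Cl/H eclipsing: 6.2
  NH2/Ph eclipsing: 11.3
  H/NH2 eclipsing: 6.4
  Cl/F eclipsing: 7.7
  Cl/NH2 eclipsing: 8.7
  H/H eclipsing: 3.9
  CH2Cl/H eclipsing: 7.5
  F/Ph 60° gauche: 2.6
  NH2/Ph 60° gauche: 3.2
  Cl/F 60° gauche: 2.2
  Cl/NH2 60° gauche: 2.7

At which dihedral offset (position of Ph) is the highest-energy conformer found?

120°

Ph at 0° (eclipsed): F(0°)/Ph(0°) eclipsed 9.3; NH2(120°)/Cl(120°) eclipsed 8.7; H(240°)/H(240°) eclipsed 3.9 → 21.9 kJ/mol.
Ph at 60° (staggered): F(0°)/Ph(60°) gauche 2.6; NH2(120°)/Ph(60°) gauche 3.2; NH2(120°)/Cl(180°) gauche 2.7 → 8.5 kJ/mol.
Ph at 120° (eclipsed): F(0°)/H(0°) eclipsed 5.4; NH2(120°)/Ph(120°) eclipsed 11.3; H(240°)/Cl(240°) eclipsed 6.2 → 22.9 kJ/mol.
Ph at 180° (staggered): F(0°)/Cl(300°) gauche 2.2; NH2(120°)/Ph(180°) gauche 3.2 → 5.4 kJ/mol.
Ph at 240° (eclipsed): F(0°)/Cl(0°) eclipsed 7.7; NH2(120°)/H(120°) eclipsed 6.4; H(240°)/Ph(240°) eclipsed 7.0 → 21.1 kJ/mol.
Ph at 300° (staggered): F(0°)/Ph(300°) gauche 2.6; F(0°)/Cl(60°) gauche 2.2; NH2(120°)/Cl(60°) gauche 2.7 → 7.5 kJ/mol.
The maximum (22.9 kJ/mol) occurs with Ph at 120°.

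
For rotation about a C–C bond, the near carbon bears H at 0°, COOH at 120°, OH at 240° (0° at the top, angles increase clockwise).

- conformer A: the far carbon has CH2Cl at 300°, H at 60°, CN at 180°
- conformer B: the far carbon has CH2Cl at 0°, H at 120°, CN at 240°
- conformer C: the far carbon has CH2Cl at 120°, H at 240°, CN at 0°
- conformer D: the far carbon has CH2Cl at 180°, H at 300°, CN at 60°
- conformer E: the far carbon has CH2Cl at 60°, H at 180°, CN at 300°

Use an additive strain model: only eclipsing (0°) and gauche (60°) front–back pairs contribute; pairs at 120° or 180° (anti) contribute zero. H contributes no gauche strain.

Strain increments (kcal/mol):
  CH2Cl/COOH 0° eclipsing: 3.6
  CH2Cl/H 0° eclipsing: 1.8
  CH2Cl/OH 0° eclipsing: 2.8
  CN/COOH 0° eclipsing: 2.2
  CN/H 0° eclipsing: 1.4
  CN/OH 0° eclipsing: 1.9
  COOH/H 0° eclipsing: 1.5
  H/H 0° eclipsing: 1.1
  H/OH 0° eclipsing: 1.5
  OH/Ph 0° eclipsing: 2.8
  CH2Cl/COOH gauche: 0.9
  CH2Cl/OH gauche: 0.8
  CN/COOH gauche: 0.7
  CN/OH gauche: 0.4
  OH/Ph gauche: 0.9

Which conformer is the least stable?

C

A (staggered): COOH(120°)/CN(180°) gauche 0.7; OH(240°)/CH2Cl(300°) gauche 0.8; OH(240°)/CN(180°) gauche 0.4 → 1.9 kcal/mol.
B (eclipsed): H(0°)/CH2Cl(0°) eclipsed 1.8; COOH(120°)/H(120°) eclipsed 1.5; OH(240°)/CN(240°) eclipsed 1.9 → 5.2 kcal/mol.
C (eclipsed): H(0°)/CN(0°) eclipsed 1.4; COOH(120°)/CH2Cl(120°) eclipsed 3.6; OH(240°)/H(240°) eclipsed 1.5 → 6.5 kcal/mol.
D (staggered): COOH(120°)/CH2Cl(180°) gauche 0.9; COOH(120°)/CN(60°) gauche 0.7; OH(240°)/CH2Cl(180°) gauche 0.8 → 2.4 kcal/mol.
E (staggered): COOH(120°)/CH2Cl(60°) gauche 0.9; OH(240°)/CN(300°) gauche 0.4 → 1.3 kcal/mol.
C has the highest total (6.5 kcal/mol).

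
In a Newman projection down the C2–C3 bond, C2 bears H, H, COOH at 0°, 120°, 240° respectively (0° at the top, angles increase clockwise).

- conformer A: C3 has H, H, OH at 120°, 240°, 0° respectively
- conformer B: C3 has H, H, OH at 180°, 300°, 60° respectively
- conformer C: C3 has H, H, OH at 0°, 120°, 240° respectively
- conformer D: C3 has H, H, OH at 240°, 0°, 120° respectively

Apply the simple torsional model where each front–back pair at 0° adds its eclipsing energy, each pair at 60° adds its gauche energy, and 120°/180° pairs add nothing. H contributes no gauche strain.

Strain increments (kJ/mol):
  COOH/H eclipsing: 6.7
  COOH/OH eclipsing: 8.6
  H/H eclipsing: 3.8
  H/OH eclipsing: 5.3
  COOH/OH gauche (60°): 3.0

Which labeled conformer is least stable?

A is eclipsed. H at 0° is eclipsed with OH at 0° (5.3); H at 120° is eclipsed with H at 120° (3.8); COOH at 240° is eclipsed with H at 240° (6.7). Total 15.8 kJ/mol.
B (staggered): no non-H gauche contacts → 0.0 kJ/mol.
C is eclipsed. H at 0° is eclipsed with H at 0° (3.8); H at 120° is eclipsed with H at 120° (3.8); COOH at 240° is eclipsed with OH at 240° (8.6). Total 16.2 kJ/mol.
D is eclipsed. H at 0° is eclipsed with H at 0° (3.8); H at 120° is eclipsed with OH at 120° (5.3); COOH at 240° is eclipsed with H at 240° (6.7). Total 15.8 kJ/mol.
C has the highest total (16.2 kJ/mol).

C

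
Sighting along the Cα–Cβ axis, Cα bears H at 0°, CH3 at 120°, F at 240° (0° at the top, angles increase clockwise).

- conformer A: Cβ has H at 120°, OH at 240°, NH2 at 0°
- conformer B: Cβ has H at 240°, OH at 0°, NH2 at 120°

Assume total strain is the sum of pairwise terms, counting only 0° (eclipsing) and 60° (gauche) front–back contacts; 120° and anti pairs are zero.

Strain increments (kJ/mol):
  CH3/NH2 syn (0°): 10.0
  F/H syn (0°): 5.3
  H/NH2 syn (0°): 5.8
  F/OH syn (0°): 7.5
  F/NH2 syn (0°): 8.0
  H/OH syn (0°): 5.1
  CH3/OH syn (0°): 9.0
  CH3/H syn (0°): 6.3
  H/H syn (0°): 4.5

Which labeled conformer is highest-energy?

A (eclipsed): H–NH2 eclipsed, CH3–H eclipsed, F–OH eclipsed; 5.8 + 6.3 + 7.5 = 19.6 kJ/mol.
B (eclipsed): H–OH eclipsed, CH3–NH2 eclipsed, F–H eclipsed; 5.1 + 10.0 + 5.3 = 20.4 kJ/mol.
B has the highest total (20.4 kJ/mol).

B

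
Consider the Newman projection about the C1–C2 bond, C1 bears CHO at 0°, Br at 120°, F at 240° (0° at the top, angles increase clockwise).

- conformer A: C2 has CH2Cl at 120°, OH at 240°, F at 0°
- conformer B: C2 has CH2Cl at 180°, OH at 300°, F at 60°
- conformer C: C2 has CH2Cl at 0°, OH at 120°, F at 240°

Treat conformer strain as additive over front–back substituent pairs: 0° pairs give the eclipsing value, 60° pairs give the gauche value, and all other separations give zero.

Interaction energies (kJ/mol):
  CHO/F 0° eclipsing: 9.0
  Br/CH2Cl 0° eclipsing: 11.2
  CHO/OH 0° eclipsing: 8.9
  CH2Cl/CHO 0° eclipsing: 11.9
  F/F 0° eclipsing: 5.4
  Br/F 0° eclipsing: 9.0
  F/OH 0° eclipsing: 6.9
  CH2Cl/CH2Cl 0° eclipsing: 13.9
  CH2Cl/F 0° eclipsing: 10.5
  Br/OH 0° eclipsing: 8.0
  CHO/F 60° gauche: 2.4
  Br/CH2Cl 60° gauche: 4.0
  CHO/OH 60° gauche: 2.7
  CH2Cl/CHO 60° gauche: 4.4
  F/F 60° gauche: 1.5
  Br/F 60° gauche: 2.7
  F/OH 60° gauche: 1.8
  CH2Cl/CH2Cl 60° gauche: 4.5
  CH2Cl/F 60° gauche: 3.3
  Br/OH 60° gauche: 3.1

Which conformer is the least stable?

A (eclipsed): CHO–F eclipsed, Br–CH2Cl eclipsed, F–OH eclipsed; 9.0 + 11.2 + 6.9 = 27.1 kJ/mol.
B (staggered): CHO–OH gauche, CHO–F gauche, Br–CH2Cl gauche, Br–F gauche, F–CH2Cl gauche, F–OH gauche; 2.7 + 2.4 + 4.0 + 2.7 + 3.3 + 1.8 = 16.9 kJ/mol.
C (eclipsed): CHO–CH2Cl eclipsed, Br–OH eclipsed, F–F eclipsed; 11.9 + 8.0 + 5.4 = 25.3 kJ/mol.
A has the highest total (27.1 kJ/mol).

A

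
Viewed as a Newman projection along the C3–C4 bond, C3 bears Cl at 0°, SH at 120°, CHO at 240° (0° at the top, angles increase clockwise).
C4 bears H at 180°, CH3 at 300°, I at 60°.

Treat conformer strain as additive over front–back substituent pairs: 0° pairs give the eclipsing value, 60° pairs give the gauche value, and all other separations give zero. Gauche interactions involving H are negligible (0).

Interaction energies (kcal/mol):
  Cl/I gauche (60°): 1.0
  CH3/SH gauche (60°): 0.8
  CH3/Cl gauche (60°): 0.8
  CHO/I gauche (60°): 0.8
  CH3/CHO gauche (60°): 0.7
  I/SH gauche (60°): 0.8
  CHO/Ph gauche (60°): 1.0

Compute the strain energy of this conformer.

3.3 kcal/mol

This conformer (staggered): Cl–CH3 gauche, Cl–I gauche, SH–I gauche, CHO–CH3 gauche; 0.8 + 1.0 + 0.8 + 0.7 = 3.3 kcal/mol.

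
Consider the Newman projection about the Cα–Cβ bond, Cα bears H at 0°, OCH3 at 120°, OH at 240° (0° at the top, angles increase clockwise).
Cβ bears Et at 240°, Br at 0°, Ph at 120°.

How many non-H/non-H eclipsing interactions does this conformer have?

Non-H eclipsing pairs: OCH3(120°)/Ph(120°); OH(240°)/Et(240°) — 2 interactions.

2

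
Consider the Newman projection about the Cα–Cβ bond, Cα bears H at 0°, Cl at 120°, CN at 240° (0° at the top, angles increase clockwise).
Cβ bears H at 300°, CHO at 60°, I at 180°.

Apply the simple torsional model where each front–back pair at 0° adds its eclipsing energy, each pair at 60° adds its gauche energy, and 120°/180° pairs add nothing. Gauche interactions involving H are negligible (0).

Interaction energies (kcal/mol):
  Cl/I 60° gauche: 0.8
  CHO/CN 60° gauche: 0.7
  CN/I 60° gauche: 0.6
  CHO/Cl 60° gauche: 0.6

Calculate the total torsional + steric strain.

2.0 kcal/mol

This conformer (staggered): Cl–CHO gauche, Cl–I gauche, CN–I gauche; 0.6 + 0.8 + 0.6 = 2.0 kcal/mol.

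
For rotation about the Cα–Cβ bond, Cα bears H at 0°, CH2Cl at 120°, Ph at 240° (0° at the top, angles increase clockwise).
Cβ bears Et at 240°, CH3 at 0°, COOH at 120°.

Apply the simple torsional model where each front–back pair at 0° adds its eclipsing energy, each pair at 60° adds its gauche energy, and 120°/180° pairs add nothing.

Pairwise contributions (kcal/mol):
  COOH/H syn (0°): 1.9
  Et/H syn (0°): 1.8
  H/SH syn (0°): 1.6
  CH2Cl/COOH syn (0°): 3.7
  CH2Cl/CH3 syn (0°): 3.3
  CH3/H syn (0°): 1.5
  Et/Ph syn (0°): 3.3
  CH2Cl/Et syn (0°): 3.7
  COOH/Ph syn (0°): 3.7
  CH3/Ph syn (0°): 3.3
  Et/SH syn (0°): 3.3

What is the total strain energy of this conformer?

This conformer is eclipsed. H at 0° is eclipsed with CH3 at 0° (1.5); CH2Cl at 120° is eclipsed with COOH at 120° (3.7); Ph at 240° is eclipsed with Et at 240° (3.3). Total 8.5 kcal/mol.

8.5 kcal/mol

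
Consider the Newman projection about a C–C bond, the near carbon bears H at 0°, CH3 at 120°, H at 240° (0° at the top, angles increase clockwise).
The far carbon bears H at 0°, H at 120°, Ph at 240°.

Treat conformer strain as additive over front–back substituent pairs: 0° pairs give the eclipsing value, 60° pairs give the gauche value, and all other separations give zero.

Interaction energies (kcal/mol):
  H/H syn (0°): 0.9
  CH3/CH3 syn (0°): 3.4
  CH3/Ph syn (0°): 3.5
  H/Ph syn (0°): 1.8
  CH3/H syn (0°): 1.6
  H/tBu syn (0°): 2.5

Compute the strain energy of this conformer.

4.3 kcal/mol

This conformer (eclipsed): H–H eclipsed, CH3–H eclipsed, H–Ph eclipsed; 0.9 + 1.6 + 1.8 = 4.3 kcal/mol.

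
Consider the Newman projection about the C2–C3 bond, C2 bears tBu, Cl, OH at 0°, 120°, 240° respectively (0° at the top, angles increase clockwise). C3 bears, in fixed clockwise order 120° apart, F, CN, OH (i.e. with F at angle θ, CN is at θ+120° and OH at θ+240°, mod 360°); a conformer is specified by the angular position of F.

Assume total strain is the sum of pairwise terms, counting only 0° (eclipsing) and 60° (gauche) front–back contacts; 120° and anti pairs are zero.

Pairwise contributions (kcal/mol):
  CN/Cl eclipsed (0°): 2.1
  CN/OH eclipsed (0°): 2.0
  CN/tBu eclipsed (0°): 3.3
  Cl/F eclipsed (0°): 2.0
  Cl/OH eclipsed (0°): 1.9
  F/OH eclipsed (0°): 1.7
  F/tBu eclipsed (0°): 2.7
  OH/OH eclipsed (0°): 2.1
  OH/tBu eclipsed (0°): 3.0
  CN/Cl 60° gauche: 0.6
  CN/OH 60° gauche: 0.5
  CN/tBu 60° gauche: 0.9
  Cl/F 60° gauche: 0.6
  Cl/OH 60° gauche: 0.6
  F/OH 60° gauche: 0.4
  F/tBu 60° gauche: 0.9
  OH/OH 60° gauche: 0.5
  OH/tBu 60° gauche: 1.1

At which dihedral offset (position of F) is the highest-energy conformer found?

F at 0° (eclipsed): tBu–F eclipsed, Cl–CN eclipsed, OH–OH eclipsed; 2.7 + 2.1 + 2.1 = 6.9 kcal/mol.
F at 60° (staggered): tBu–F gauche, tBu–OH gauche, Cl–F gauche, Cl–CN gauche, OH–CN gauche, OH–OH gauche; 0.9 + 1.1 + 0.6 + 0.6 + 0.5 + 0.5 = 4.2 kcal/mol.
F at 120° (eclipsed): tBu–OH eclipsed, Cl–F eclipsed, OH–CN eclipsed; 3.0 + 2.0 + 2.0 = 7.0 kcal/mol.
F at 180° (staggered): tBu–CN gauche, tBu–OH gauche, Cl–F gauche, Cl–OH gauche, OH–F gauche, OH–CN gauche; 0.9 + 1.1 + 0.6 + 0.6 + 0.4 + 0.5 = 4.1 kcal/mol.
F at 240° (eclipsed): tBu–CN eclipsed, Cl–OH eclipsed, OH–F eclipsed; 3.3 + 1.9 + 1.7 = 6.9 kcal/mol.
F at 300° (staggered): tBu–F gauche, tBu–CN gauche, Cl–CN gauche, Cl–OH gauche, OH–F gauche, OH–OH gauche; 0.9 + 0.9 + 0.6 + 0.6 + 0.4 + 0.5 = 3.9 kcal/mol.
The maximum (7.0 kcal/mol) occurs with F at 120°.

120°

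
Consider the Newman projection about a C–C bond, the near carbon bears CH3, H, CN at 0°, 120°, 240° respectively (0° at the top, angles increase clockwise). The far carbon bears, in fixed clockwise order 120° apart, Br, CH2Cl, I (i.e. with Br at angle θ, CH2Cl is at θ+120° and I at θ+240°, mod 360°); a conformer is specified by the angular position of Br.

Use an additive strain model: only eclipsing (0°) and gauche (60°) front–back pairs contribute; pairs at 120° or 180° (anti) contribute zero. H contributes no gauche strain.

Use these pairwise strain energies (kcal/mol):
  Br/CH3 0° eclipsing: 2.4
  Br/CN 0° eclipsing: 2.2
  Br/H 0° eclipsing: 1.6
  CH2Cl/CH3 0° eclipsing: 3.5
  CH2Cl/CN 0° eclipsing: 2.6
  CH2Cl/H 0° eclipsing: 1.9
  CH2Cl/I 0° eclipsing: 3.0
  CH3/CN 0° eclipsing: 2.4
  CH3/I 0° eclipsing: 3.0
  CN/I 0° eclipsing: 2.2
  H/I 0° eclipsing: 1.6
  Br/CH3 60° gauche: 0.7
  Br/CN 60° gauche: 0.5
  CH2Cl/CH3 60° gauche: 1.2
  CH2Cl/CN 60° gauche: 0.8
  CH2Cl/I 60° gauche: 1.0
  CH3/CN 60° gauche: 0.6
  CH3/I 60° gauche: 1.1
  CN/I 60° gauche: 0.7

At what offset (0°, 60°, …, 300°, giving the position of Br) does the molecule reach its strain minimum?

Br at 0° (eclipsed): CH3(0°)/Br(0°) eclipsed 2.4; H(120°)/CH2Cl(120°) eclipsed 1.9; CN(240°)/I(240°) eclipsed 2.2 → 6.5 kcal/mol.
Br at 60° (staggered): CH3(0°)/Br(60°) gauche 0.7; CH3(0°)/I(300°) gauche 1.1; CN(240°)/CH2Cl(180°) gauche 0.8; CN(240°)/I(300°) gauche 0.7 → 3.3 kcal/mol.
Br at 120° (eclipsed): CH3(0°)/I(0°) eclipsed 3.0; H(120°)/Br(120°) eclipsed 1.6; CN(240°)/CH2Cl(240°) eclipsed 2.6 → 7.2 kcal/mol.
Br at 180° (staggered): CH3(0°)/CH2Cl(300°) gauche 1.2; CH3(0°)/I(60°) gauche 1.1; CN(240°)/Br(180°) gauche 0.5; CN(240°)/CH2Cl(300°) gauche 0.8 → 3.6 kcal/mol.
Br at 240° (eclipsed): CH3(0°)/CH2Cl(0°) eclipsed 3.5; H(120°)/I(120°) eclipsed 1.6; CN(240°)/Br(240°) eclipsed 2.2 → 7.3 kcal/mol.
Br at 300° (staggered): CH3(0°)/Br(300°) gauche 0.7; CH3(0°)/CH2Cl(60°) gauche 1.2; CN(240°)/Br(300°) gauche 0.5; CN(240°)/I(180°) gauche 0.7 → 3.1 kcal/mol.
The minimum (3.1 kcal/mol) occurs with Br at 300°.

300°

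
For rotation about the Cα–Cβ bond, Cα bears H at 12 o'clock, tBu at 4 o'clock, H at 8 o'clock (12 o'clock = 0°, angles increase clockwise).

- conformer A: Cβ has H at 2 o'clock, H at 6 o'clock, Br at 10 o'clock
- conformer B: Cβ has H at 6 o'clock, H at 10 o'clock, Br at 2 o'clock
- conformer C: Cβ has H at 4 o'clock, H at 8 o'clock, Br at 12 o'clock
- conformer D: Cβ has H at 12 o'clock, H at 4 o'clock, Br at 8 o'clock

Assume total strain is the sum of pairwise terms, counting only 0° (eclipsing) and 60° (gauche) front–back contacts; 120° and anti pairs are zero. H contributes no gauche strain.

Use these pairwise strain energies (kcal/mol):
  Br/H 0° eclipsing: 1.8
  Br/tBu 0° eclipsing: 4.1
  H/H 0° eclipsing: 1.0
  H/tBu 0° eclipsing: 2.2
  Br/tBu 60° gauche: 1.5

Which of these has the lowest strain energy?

A

A (staggered): no non-H gauche contacts → 0.0 kcal/mol.
B (staggered): tBu–Br gauche; 1.5 = 1.5 kcal/mol.
C (eclipsed): H–Br eclipsed, tBu–H eclipsed, H–H eclipsed; 1.8 + 2.2 + 1.0 = 5.0 kcal/mol.
D (eclipsed): H–H eclipsed, tBu–H eclipsed, H–Br eclipsed; 1.0 + 2.2 + 1.8 = 5.0 kcal/mol.
A has the lowest total (0.0 kcal/mol).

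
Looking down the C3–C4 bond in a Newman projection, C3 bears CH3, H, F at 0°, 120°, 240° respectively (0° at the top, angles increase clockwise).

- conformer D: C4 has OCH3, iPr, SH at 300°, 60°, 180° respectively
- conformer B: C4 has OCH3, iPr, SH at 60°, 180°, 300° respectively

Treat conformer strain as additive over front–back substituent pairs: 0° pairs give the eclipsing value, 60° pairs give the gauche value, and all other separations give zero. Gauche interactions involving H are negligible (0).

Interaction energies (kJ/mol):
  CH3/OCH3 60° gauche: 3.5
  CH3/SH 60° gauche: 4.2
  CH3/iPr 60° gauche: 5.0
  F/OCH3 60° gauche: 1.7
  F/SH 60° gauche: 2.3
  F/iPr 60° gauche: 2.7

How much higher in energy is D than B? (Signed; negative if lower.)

D (staggered): CH3(0°)/OCH3(300°) gauche 3.5; CH3(0°)/iPr(60°) gauche 5.0; F(240°)/OCH3(300°) gauche 1.7; F(240°)/SH(180°) gauche 2.3 → 12.5 kJ/mol.
B (staggered): CH3(0°)/OCH3(60°) gauche 3.5; CH3(0°)/SH(300°) gauche 4.2; F(240°)/iPr(180°) gauche 2.7; F(240°)/SH(300°) gauche 2.3 → 12.7 kJ/mol.
E(D) − E(B) = 12.5 − 12.7 = -0.2 kJ/mol.

-0.2 kJ/mol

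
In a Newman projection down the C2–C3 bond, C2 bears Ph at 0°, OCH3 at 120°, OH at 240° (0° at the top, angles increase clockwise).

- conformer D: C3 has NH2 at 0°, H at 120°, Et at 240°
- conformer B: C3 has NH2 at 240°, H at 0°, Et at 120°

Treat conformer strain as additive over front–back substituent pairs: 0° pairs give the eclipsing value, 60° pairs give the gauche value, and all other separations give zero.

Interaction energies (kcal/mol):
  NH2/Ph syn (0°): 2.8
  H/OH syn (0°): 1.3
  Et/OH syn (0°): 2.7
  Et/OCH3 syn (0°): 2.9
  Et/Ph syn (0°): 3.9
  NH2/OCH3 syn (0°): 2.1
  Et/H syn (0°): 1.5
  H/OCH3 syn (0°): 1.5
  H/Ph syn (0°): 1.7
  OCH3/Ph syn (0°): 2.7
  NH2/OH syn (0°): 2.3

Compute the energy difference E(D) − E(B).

D is eclipsed. Ph at 0° is eclipsed with NH2 at 0° (2.8); OCH3 at 120° is eclipsed with H at 120° (1.5); OH at 240° is eclipsed with Et at 240° (2.7). Total 7.0 kcal/mol.
B is eclipsed. Ph at 0° is eclipsed with H at 0° (1.7); OCH3 at 120° is eclipsed with Et at 120° (2.9); OH at 240° is eclipsed with NH2 at 240° (2.3). Total 6.9 kcal/mol.
E(D) − E(B) = 7.0 − 6.9 = +0.1 kcal/mol.

+0.1 kcal/mol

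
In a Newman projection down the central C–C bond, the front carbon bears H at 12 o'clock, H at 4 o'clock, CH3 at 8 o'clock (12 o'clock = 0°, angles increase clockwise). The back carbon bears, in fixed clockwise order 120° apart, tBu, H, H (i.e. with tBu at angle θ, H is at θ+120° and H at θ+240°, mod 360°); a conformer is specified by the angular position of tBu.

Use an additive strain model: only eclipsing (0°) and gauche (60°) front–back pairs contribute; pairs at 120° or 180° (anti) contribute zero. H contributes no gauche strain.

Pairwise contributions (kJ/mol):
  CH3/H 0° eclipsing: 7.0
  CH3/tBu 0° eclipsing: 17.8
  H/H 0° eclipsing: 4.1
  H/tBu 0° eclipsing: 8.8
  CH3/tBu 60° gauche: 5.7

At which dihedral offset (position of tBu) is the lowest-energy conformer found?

60°

tBu at 0° (eclipsed): H(0°)/tBu(0°) eclipsed 8.8; H(120°)/H(120°) eclipsed 4.1; CH3(240°)/H(240°) eclipsed 7.0 → 19.9 kJ/mol.
tBu at 60° (staggered): no non-H gauche contacts → 0.0 kJ/mol.
tBu at 120° (eclipsed): H(0°)/H(0°) eclipsed 4.1; H(120°)/tBu(120°) eclipsed 8.8; CH3(240°)/H(240°) eclipsed 7.0 → 19.9 kJ/mol.
tBu at 180° (staggered): CH3(240°)/tBu(180°) gauche 5.7 → 5.7 kJ/mol.
tBu at 240° (eclipsed): H(0°)/H(0°) eclipsed 4.1; H(120°)/H(120°) eclipsed 4.1; CH3(240°)/tBu(240°) eclipsed 17.8 → 26.0 kJ/mol.
tBu at 300° (staggered): CH3(240°)/tBu(300°) gauche 5.7 → 5.7 kJ/mol.
The minimum (0.0 kJ/mol) occurs with tBu at 60°.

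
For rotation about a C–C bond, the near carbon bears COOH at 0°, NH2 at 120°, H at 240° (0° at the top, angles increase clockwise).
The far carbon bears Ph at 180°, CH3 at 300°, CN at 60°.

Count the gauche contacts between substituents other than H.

Non-H gauche pairs: COOH(0°)/CH3(300°); COOH(0°)/CN(60°); NH2(120°)/Ph(180°); NH2(120°)/CN(60°) — 4 interactions.

4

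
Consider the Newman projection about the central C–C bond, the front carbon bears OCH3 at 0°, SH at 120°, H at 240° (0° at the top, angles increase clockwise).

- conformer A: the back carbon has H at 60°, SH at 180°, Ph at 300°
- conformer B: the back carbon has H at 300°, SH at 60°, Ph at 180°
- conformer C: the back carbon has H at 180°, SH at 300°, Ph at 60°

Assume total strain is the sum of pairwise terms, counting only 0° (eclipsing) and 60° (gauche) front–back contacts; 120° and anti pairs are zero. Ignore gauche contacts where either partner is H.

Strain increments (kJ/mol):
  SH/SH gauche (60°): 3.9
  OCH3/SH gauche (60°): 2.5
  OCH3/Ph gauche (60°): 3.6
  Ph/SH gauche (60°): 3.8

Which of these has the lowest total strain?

A (staggered): OCH3–Ph gauche, SH–SH gauche; 3.6 + 3.9 = 7.5 kJ/mol.
B (staggered): OCH3–SH gauche, SH–SH gauche, SH–Ph gauche; 2.5 + 3.9 + 3.8 = 10.2 kJ/mol.
C (staggered): OCH3–SH gauche, OCH3–Ph gauche, SH–Ph gauche; 2.5 + 3.6 + 3.8 = 9.9 kJ/mol.
A has the lowest total (7.5 kJ/mol).

A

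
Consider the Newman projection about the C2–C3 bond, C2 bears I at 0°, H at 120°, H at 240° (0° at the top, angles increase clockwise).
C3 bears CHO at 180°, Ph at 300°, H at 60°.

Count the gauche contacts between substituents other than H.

1

Non-H gauche pairs: I(0°)/Ph(300°) — 1 interaction.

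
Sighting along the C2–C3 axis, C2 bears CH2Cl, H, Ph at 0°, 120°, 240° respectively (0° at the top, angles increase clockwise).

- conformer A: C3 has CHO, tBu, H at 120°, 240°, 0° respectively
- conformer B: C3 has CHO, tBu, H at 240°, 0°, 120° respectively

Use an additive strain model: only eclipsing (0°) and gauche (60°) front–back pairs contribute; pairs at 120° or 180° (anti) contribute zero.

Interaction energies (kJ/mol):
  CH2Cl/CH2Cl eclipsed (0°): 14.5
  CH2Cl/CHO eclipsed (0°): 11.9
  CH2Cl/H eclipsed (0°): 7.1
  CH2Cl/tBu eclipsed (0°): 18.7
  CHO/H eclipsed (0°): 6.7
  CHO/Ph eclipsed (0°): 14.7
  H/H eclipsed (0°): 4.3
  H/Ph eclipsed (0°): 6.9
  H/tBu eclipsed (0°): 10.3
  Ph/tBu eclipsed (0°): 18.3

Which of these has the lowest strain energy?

A

A (eclipsed): CH2Cl–H eclipsed, H–CHO eclipsed, Ph–tBu eclipsed; 7.1 + 6.7 + 18.3 = 32.1 kJ/mol.
B (eclipsed): CH2Cl–tBu eclipsed, H–H eclipsed, Ph–CHO eclipsed; 18.7 + 4.3 + 14.7 = 37.7 kJ/mol.
A has the lowest total (32.1 kJ/mol).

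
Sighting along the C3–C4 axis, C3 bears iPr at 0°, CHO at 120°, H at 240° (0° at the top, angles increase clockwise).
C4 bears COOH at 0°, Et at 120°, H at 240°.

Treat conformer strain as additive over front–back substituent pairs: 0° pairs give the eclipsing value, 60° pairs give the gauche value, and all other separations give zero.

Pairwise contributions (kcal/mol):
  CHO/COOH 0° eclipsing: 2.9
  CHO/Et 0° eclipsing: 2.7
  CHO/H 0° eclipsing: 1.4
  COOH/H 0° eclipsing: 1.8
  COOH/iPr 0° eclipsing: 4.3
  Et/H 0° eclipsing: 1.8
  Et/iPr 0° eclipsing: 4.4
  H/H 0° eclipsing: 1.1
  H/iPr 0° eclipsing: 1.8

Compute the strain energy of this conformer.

8.1 kcal/mol

This conformer is eclipsed. iPr at 0° is eclipsed with COOH at 0° (4.3); CHO at 120° is eclipsed with Et at 120° (2.7); H at 240° is eclipsed with H at 240° (1.1). Total 8.1 kcal/mol.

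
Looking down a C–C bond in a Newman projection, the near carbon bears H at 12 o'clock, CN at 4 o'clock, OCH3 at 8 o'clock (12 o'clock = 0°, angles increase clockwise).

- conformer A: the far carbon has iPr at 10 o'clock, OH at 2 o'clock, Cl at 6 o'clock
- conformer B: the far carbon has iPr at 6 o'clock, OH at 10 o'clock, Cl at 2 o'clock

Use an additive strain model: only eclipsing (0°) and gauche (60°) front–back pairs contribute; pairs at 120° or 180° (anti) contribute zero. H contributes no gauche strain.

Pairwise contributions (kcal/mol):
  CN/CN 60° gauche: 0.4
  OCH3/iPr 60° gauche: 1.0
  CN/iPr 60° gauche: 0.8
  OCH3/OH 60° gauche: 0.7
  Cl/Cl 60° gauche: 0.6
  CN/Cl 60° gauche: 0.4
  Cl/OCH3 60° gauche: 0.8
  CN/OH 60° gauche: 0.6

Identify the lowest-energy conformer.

A (staggered): CN–OH gauche, CN–Cl gauche, OCH3–iPr gauche, OCH3–Cl gauche; 0.6 + 0.4 + 1.0 + 0.8 = 2.8 kcal/mol.
B (staggered): CN–iPr gauche, CN–Cl gauche, OCH3–iPr gauche, OCH3–OH gauche; 0.8 + 0.4 + 1.0 + 0.7 = 2.9 kcal/mol.
A has the lowest total (2.8 kcal/mol).

A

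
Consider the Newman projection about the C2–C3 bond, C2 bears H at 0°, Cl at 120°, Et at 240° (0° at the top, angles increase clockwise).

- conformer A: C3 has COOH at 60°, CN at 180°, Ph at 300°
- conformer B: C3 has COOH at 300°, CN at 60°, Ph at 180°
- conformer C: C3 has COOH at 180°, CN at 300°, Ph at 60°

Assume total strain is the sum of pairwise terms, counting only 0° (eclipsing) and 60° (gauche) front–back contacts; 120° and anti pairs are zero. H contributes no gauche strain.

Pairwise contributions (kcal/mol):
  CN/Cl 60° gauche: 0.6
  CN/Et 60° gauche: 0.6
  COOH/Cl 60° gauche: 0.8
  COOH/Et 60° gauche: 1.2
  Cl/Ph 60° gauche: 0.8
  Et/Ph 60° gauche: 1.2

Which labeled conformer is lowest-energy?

A (staggered): Cl(120°)/COOH(60°) gauche 0.8; Cl(120°)/CN(180°) gauche 0.6; Et(240°)/CN(180°) gauche 0.6; Et(240°)/Ph(300°) gauche 1.2 → 3.2 kcal/mol.
B (staggered): Cl(120°)/CN(60°) gauche 0.6; Cl(120°)/Ph(180°) gauche 0.8; Et(240°)/COOH(300°) gauche 1.2; Et(240°)/Ph(180°) gauche 1.2 → 3.8 kcal/mol.
C (staggered): Cl(120°)/COOH(180°) gauche 0.8; Cl(120°)/Ph(60°) gauche 0.8; Et(240°)/COOH(180°) gauche 1.2; Et(240°)/CN(300°) gauche 0.6 → 3.4 kcal/mol.
A has the lowest total (3.2 kcal/mol).

A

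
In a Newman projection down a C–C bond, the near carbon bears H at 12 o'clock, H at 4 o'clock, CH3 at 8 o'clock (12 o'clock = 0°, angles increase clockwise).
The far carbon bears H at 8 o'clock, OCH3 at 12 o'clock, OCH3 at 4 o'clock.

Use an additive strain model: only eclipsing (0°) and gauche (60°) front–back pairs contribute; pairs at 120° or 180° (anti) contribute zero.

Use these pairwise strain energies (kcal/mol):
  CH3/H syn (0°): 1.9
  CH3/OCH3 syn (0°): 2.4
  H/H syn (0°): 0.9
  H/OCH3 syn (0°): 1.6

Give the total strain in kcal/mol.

This conformer (eclipsed): H(0°)/OCH3(0°) eclipsed 1.6; H(120°)/OCH3(120°) eclipsed 1.6; CH3(240°)/H(240°) eclipsed 1.9 → 5.1 kcal/mol.

5.1 kcal/mol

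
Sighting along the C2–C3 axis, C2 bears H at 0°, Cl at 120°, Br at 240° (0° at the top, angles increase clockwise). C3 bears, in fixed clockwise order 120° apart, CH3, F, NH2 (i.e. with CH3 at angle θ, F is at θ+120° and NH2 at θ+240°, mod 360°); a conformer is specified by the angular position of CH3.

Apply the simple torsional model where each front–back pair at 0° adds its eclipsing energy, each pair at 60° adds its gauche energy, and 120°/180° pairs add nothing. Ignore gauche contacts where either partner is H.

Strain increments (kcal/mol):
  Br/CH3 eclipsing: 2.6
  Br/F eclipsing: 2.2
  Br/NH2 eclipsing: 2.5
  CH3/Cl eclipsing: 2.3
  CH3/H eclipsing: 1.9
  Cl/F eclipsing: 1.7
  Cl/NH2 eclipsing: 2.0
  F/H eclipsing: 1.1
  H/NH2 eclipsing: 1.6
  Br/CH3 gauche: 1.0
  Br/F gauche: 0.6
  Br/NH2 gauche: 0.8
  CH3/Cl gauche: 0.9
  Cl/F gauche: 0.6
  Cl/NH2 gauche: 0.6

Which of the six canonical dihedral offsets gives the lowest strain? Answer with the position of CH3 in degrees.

CH3 at 0° (eclipsed): H–CH3 eclipsed, Cl–F eclipsed, Br–NH2 eclipsed; 1.9 + 1.7 + 2.5 = 6.1 kcal/mol.
CH3 at 60° (staggered): Cl–CH3 gauche, Cl–F gauche, Br–F gauche, Br–NH2 gauche; 0.9 + 0.6 + 0.6 + 0.8 = 2.9 kcal/mol.
CH3 at 120° (eclipsed): H–NH2 eclipsed, Cl–CH3 eclipsed, Br–F eclipsed; 1.6 + 2.3 + 2.2 = 6.1 kcal/mol.
CH3 at 180° (staggered): Cl–CH3 gauche, Cl–NH2 gauche, Br–CH3 gauche, Br–F gauche; 0.9 + 0.6 + 1.0 + 0.6 = 3.1 kcal/mol.
CH3 at 240° (eclipsed): H–F eclipsed, Cl–NH2 eclipsed, Br–CH3 eclipsed; 1.1 + 2.0 + 2.6 = 5.7 kcal/mol.
CH3 at 300° (staggered): Cl–F gauche, Cl–NH2 gauche, Br–CH3 gauche, Br–NH2 gauche; 0.6 + 0.6 + 1.0 + 0.8 = 3.0 kcal/mol.
The minimum (2.9 kcal/mol) occurs with CH3 at 60°.

60°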